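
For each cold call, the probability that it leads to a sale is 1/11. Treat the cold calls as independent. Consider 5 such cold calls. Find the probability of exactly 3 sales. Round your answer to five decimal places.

X ~ Binomial(n=5, p=0.090909).
P(X=3) = C(5,3) · p^3 · (1−p)^2
= 10 · 0.00075131 · 0.82645 = 0.0062092

0.00621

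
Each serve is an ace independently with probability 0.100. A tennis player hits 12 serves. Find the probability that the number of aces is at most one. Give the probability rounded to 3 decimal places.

0.659

X ~ Binomial(12, 0.10); P(X ≤ 1) = Σ C(12,k) p^k (1−p)^(12−k) over k:
  k=0: C(12,0)·0.10^0·0.90^12 = 0.28243
  k=1: C(12,1)·0.10^1·0.90^11 = 0.37657
Total = 0.65900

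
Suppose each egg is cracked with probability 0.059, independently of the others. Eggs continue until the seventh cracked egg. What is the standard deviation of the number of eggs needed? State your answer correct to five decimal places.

Y = total eggs until the seventh success; negative binomial with r=7, p=0.059.
SD(Y) = √[r(1−p)/p²] = √(1892.2723355) = 43.5002567

43.50026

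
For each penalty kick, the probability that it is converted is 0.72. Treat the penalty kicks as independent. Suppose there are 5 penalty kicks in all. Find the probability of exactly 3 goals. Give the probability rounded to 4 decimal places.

0.2926

X ~ Binomial(n=5, p=0.72).
P(X=3) = C(5,3) · p^3 · (1−p)^2
= 10 · 0.37325 · 0.0784 = 0.292626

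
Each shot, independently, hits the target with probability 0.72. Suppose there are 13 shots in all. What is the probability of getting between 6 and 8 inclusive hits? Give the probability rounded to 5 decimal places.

0.27517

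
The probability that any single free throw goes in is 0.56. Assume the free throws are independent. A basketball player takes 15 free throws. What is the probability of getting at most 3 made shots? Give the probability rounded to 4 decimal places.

X ~ Binomial(15, 0.56); P(X ≤ 3) = Σ C(15,k) p^k (1−p)^(15−k) over k:
  k=0: C(15,0)·0.56^0·0.44^15 = 0.000004
  k=1: C(15,1)·0.56^1·0.44^14 = 0.000086
  k=2: C(15,2)·0.56^2·0.44^13 = 0.000763
  k=3: C(15,3)·0.56^3·0.44^12 = 0.004207
Total = 0.005060

0.0051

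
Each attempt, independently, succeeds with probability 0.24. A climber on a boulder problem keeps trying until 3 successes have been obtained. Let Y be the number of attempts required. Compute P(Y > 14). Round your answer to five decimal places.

Needing more than 14 attempts ⇔ fewer than 3 successes in the first 14. With X ~ Binomial(14, 0.24), P(Y > 14) = P(X ≤ 2).
  k=0: C(14,0)·0.24^0·0.76^14 = 0.0214482
  k=1: C(14,1)·0.24^1·0.76^13 = 0.0948235
  k=2: C(14,2)·0.24^2·0.76^12 = 0.1946377
P(X ≤ 2) = 0.3109094

0.31091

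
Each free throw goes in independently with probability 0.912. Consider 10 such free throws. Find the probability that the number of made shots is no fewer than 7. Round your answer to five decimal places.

0.99184

X ~ Binomial(10, 0.912); P(X ≥ 7) = Σ C(10,k) p^k (1−p)^(10−k) over k:
  k=7: C(10,7)·0.912^7·0.088^3 = 0.0429134
  k=8: C(10,8)·0.912^8·0.088^2 = 0.1667772
  k=9: C(10,9)·0.912^9·0.088^1 = 0.3840928
  k=10: C(10,10)·0.912^10·0.088^0 = 0.3980599
Total = 0.9918433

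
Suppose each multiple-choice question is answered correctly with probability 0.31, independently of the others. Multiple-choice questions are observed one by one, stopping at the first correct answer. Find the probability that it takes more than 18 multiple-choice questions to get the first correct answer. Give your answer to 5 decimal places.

Y = number of multiple-choice questions to the first success; geometric, p = 0.31.
P(Y > 18) = P(first 18 all fail) = (1−p)^18 = 0.0012569

0.00126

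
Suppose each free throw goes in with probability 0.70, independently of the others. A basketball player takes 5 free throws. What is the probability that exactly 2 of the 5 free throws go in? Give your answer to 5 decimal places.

X ~ Binomial(n=5, p=0.70).
P(X=2) = C(5,2) · p^2 · (1−p)^3
= 10 · 0.49 · 0.027 = 0.1323000

0.13230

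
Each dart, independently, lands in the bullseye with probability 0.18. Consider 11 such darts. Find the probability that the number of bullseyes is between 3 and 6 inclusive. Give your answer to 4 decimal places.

0.3154

X ~ Binomial(11, 0.18); P(3 ≤ X ≤ 6) = Σ C(11,k) p^k (1−p)^(11−k) over k:
  k=3: C(11,3)·0.18^3·0.82^8 = 0.196704
  k=4: C(11,4)·0.18^4·0.82^7 = 0.086358
  k=5: C(11,5)·0.18^5·0.82^6 = 0.026539
  k=6: C(11,6)·0.18^6·0.82^5 = 0.005826
Total = 0.315426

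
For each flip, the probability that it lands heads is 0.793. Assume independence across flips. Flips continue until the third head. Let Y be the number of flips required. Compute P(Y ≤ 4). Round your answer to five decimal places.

Finishing within 4 flips ⇔ at least 3 successes in the first 4. With X ~ Binomial(4, 0.793), P(Y ≤ 4) = 1 − P(X ≤ 2).
  k=0: C(4,0)·0.793^0·0.207^4 = 0.0018360
  k=1: C(4,1)·0.793^1·0.207^3 = 0.0281348
  k=2: C(4,2)·0.793^2·0.207^2 = 0.1616733
1 − 0.1916442 = 0.8083558

0.80836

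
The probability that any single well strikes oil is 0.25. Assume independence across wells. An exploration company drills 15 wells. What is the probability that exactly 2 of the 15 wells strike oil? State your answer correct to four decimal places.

0.1559

X ~ Binomial(n=15, p=0.25).
P(X=2) = C(15,2) · p^2 · (1−p)^13
= 105 · 0.0625 · 0.023757 = 0.155907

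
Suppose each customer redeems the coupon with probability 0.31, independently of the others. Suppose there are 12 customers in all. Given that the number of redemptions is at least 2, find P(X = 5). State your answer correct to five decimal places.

X ~ Binomial(12, 0.31). Want P(X=5 | X≥2) = P(X=5) / P(X≥2).
P(X=5) = C(12,5)·0.31^5·0.69^7 = 0.1688408
P(X≥2) = 1 − 0.0116463 − 0.0627889 = 0.9255648
Ratio = 0.1688408 / 0.9255648 = 0.1824192

0.18242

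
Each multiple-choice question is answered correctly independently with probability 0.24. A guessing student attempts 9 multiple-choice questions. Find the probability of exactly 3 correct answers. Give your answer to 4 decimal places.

X ~ Binomial(n=9, p=0.24).
P(X=3) = C(9,3) · p^3 · (1−p)^6
= 84 · 0.013824 · 0.1927 = 0.223766

0.2238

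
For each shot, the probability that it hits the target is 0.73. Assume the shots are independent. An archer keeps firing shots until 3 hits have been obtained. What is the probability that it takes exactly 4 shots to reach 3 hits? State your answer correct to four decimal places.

Y = trial on which the third success occurs; negative binomial, r=3, p=0.73.
P(Y=4) = C(3,2) · p^3 · (1−p)^1
= 3 · 0.38902 · 0.27 = 0.315104

0.3151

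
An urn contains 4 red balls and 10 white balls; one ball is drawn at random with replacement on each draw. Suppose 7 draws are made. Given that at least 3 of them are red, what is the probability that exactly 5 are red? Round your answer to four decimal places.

X ~ Binomial(7, 0.285714). Want P(X=5 | X≥3) = P(X=5) / P(X≥3).
P(X=5) = C(7,5)·0.285714^5·0.714286^2 = 0.020400
P(X≥3) = 1 − 0.094865 − 0.265621 − 0.318745 = 0.320770
Ratio = 0.020400 / 0.320770 = 0.063596

0.0636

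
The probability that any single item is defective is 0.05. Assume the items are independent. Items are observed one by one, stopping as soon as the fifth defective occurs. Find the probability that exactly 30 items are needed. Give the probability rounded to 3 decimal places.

Y = trial on which the fifth success occurs; negative binomial, r=5, p=0.05.
P(Y=30) = C(29,4) · p^5 · (1−p)^25
= 23751 · 3.125e-07 · 0.27739 = 0.00206

0.002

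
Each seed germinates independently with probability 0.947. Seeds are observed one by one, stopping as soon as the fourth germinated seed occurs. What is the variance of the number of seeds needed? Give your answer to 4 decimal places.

Y = total seeds until the fourth success; negative binomial with r=4, p=0.947.
Var(Y) = r(1−p)/p² = 4·0.053 / 0.947² = 0.236394

0.2364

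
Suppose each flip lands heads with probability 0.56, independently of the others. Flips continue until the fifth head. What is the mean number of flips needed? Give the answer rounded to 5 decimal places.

Y = total flips until the fifth success; negative binomial with r=5, p=0.56.
E[Y] = r / p = 5 / 0.56 = 8.9285714

8.92857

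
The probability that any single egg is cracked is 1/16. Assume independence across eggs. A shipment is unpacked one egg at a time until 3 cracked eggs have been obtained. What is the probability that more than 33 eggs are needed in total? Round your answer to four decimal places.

0.6593

Needing more than 33 eggs ⇔ fewer than 3 successes in the first 33. With X ~ Binomial(33, 0.0625), P(Y > 33) = P(X ≤ 2).
  k=0: C(33,0)·0.0625^0·0.9375^33 = 0.118864
  k=1: C(33,1)·0.0625^1·0.9375^32 = 0.261502
  k=2: C(33,2)·0.0625^2·0.9375^31 = 0.278935
P(X ≤ 2) = 0.659302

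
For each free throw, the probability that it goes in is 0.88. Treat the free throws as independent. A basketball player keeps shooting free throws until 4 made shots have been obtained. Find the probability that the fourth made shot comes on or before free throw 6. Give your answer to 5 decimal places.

0.97391

Finishing within 6 free throws ⇔ at least 4 successes in the first 6. With X ~ Binomial(6, 0.88), P(Y ≤ 6) = 1 − P(X ≤ 3).
  k=0: C(6,0)·0.88^0·0.12^6 = 0.0000030
  k=1: C(6,1)·0.88^1·0.12^5 = 0.0001314
  k=2: C(6,2)·0.88^2·0.12^4 = 0.0024087
  k=3: C(6,3)·0.88^3·0.12^3 = 0.0235517
1 − 0.0260947 = 0.9739053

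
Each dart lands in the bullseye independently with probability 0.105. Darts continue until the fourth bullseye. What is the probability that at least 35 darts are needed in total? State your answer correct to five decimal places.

Needing more than 34 darts ⇔ fewer than 4 successes in the first 34. With X ~ Binomial(34, 0.105), P(Y > 34) = P(X ≤ 3).
  k=0: C(34,0)·0.105^0·0.895^34 = 0.0230135
  k=1: C(34,1)·0.105^1·0.895^33 = 0.0917970
  k=2: C(34,2)·0.105^2·0.895^32 = 0.1776964
  k=3: C(34,3)·0.105^3·0.895^31 = 0.2223687
P(X ≤ 3) = 0.5148755

0.51488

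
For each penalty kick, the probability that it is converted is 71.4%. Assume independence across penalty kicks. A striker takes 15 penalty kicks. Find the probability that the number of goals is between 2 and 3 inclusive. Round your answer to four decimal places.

X ~ Binomial(15, 0.714); P(2 ≤ X ≤ 3) = Σ C(15,k) p^k (1−p)^(15−k) over k:
  k=2: C(15,2)·0.714^2·0.286^13 = 0.000005
  k=3: C(15,3)·0.714^3·0.286^12 = 0.000050
Total = 0.000054

0.0001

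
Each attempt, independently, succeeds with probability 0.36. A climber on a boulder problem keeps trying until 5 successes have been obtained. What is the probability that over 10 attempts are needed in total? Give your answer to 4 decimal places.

0.7292

Needing more than 10 attempts ⇔ fewer than 5 successes in the first 10. With X ~ Binomial(10, 0.36), P(Y > 10) = P(X ≤ 4).
  k=0: C(10,0)·0.36^0·0.64^10 = 0.011529
  k=1: C(10,1)·0.36^1·0.64^9 = 0.064852
  k=2: C(10,2)·0.36^2·0.64^8 = 0.164156
  k=3: C(10,3)·0.36^3·0.64^7 = 0.246234
  k=4: C(10,4)·0.36^4·0.64^6 = 0.242387
P(X ≤ 4) = 0.729158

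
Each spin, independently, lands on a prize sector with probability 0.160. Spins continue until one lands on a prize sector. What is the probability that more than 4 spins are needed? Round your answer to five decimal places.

Y = number of spins to the first success; geometric, p = 0.16.
P(Y > 4) = P(first 4 all fail) = (1−p)^4 = 0.4978714

0.49787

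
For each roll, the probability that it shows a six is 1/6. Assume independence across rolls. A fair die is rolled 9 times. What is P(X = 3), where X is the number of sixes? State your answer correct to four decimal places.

X ~ Binomial(n=9, p=0.166667).
P(X=3) = C(9,3) · p^3 · (1−p)^6
= 84 · 0.0046296 · 0.3349 = 0.130238

0.1302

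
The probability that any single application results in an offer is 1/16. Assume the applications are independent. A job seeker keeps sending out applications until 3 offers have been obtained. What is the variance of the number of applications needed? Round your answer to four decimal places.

720.0000

Y = total applications until the third success; negative binomial with r=3, p=0.0625.
Var(Y) = r(1−p)/p² = 3·0.9375 / 0.0625² = 720.000000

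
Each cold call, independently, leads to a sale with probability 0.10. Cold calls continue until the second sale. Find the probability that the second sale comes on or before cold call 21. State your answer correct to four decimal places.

Finishing within 21 cold calls ⇔ at least 2 successes in the first 21. With X ~ Binomial(21, 0.10), P(Y ≤ 21) = 1 − P(X ≤ 1).
  k=0: C(21,0)·0.10^0·0.90^21 = 0.109419
  k=1: C(21,1)·0.10^1·0.90^20 = 0.255311
1 − 0.364730 = 0.635270

0.6353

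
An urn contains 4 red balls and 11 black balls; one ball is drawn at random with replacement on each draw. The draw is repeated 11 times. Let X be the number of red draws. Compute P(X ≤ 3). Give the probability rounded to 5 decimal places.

0.66651

X ~ Binomial(11, 0.266667); P(X ≤ 3) = Σ C(11,k) p^k (1−p)^(11−k) over k:
  k=0: C(11,0)·0.266667^0·0.733333^11 = 0.0329849
  k=1: C(11,1)·0.266667^1·0.733333^10 = 0.1319398
  k=2: C(11,2)·0.266667^2·0.733333^9 = 0.2398905
  k=3: C(11,3)·0.266667^3·0.733333^8 = 0.2616987
Total = 0.6665139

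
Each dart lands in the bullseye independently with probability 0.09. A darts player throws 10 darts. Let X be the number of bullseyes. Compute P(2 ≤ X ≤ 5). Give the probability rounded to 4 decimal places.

0.2254

X ~ Binomial(10, 0.09); P(2 ≤ X ≤ 5) = Σ C(10,k) p^k (1−p)^(10−k) over k:
  k=2: C(10,2)·0.09^2·0.91^8 = 0.171407
  k=3: C(10,3)·0.09^3·0.91^7 = 0.045206
  k=4: C(10,4)·0.09^4·0.91^6 = 0.007824
  k=5: C(10,5)·0.09^5·0.91^5 = 0.000929
Total = 0.225366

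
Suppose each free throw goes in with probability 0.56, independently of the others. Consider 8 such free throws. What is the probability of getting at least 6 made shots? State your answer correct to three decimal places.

0.238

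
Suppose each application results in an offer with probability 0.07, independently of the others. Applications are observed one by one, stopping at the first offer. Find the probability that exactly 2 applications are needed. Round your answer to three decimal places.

0.065

Geometric (trials to first success), p = 0.07.
P(Y = 2) = (1−p)^1 · p = 0.93 · 0.07 = 0.06510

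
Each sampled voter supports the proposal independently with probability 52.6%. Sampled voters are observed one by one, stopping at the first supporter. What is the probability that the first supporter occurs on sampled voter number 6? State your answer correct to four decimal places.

Geometric (trials to first success), p = 0.526.
P(Y = 6) = (1−p)^5 · p = 0.023927 · 0.526 = 0.012586

0.0126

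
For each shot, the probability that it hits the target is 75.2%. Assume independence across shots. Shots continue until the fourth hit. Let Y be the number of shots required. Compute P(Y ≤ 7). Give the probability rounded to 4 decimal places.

0.9313

Finishing within 7 shots ⇔ at least 4 successes in the first 7. With X ~ Binomial(7, 0.752), P(Y ≤ 7) = 1 − P(X ≤ 3).
  k=0: C(7,0)·0.752^0·0.248^7 = 0.000058
  k=1: C(7,1)·0.752^1·0.248^6 = 0.001225
  k=2: C(7,2)·0.752^2·0.248^5 = 0.011141
  k=3: C(7,3)·0.752^3·0.248^4 = 0.056303
1 − 0.068726 = 0.931274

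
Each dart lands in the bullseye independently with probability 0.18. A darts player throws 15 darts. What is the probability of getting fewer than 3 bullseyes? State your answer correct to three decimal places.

0.477

X ~ Binomial(15, 0.18); P(X ≤ 2) = Σ C(15,k) p^k (1−p)^(15−k) over k:
  k=0: C(15,0)·0.18^0·0.82^15 = 0.05096
  k=1: C(15,1)·0.18^1·0.82^14 = 0.16779
  k=2: C(15,2)·0.18^2·0.82^13 = 0.25782
Total = 0.47656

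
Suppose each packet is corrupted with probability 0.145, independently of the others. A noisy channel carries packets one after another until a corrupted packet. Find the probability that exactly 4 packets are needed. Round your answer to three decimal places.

Geometric (trials to first success), p = 0.145.
P(Y = 4) = (1−p)^3 · p = 0.62503 · 0.145 = 0.09063

0.091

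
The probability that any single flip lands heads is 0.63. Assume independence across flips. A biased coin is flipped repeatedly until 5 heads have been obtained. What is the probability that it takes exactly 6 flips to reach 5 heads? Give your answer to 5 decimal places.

0.18360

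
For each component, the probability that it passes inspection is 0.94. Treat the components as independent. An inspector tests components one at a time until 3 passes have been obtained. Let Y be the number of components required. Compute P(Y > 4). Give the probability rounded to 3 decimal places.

Needing more than 4 components ⇔ fewer than 3 successes in the first 4. With X ~ Binomial(4, 0.94), P(Y > 4) = P(X ≤ 2).
  k=0: C(4,0)·0.94^0·0.06^4 = 0.00001
  k=1: C(4,1)·0.94^1·0.06^3 = 0.00081
  k=2: C(4,2)·0.94^2·0.06^2 = 0.01909
P(X ≤ 2) = 0.01991

0.020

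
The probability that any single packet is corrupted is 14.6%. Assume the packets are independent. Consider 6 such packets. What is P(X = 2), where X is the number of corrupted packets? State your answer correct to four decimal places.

X ~ Binomial(n=6, p=0.146).
P(X=2) = C(6,2) · p^2 · (1−p)^4
= 15 · 0.021316 · 0.5319 = 0.170070

0.1701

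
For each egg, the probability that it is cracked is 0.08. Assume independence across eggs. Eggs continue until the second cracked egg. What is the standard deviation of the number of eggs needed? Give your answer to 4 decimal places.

16.9558

Y = total eggs until the second success; negative binomial with r=2, p=0.08.
SD(Y) = √[r(1−p)/p²] = √(287.500000) = 16.955825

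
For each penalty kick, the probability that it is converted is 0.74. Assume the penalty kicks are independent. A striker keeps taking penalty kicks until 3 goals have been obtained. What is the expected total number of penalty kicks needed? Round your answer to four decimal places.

Y = total penalty kicks until the third success; negative binomial with r=3, p=0.74.
E[Y] = r / p = 3 / 0.74 = 4.054054

4.0541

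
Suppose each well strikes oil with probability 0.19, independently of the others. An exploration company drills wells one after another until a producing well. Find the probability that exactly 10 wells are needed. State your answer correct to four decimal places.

0.0285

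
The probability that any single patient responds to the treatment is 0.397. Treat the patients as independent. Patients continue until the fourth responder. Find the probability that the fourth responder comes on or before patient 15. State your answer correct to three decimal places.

0.906

Finishing within 15 patients ⇔ at least 4 successes in the first 15. With X ~ Binomial(15, 0.397), P(Y ≤ 15) = 1 − P(X ≤ 3).
  k=0: C(15,0)·0.397^0·0.603^15 = 0.00051
  k=1: C(15,1)·0.397^1·0.603^14 = 0.00500
  k=2: C(15,2)·0.397^2·0.603^13 = 0.02306
  k=3: C(15,3)·0.397^3·0.603^12 = 0.06579
1 − 0.09437 = 0.90563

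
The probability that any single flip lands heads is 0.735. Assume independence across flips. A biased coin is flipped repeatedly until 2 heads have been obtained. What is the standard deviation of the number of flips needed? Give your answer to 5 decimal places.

Y = total flips until the second success; negative binomial with r=2, p=0.735.
SD(Y) = √[r(1−p)/p²] = √(0.9810727) = 0.9904911

0.99049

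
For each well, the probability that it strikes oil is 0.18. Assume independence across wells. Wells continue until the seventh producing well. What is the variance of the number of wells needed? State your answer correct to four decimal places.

Y = total wells until the seventh success; negative binomial with r=7, p=0.18.
Var(Y) = r(1−p)/p² = 7·0.82 / 0.18² = 177.160494

177.1605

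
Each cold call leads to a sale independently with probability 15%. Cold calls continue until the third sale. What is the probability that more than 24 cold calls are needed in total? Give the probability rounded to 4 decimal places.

Needing more than 24 cold calls ⇔ fewer than 3 successes in the first 24. With X ~ Binomial(24, 0.15), P(Y > 24) = P(X ≤ 2).
  k=0: C(24,0)·0.15^0·0.85^24 = 0.020233
  k=1: C(24,1)·0.15^1·0.85^23 = 0.085692
  k=2: C(24,2)·0.15^2·0.85^22 = 0.173903
P(X ≤ 2) = 0.279828

0.2798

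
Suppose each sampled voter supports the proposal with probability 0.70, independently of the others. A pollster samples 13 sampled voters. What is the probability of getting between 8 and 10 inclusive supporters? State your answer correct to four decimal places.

X ~ Binomial(13, 0.70); P(8 ≤ X ≤ 10) = Σ C(13,k) p^k (1−p)^(13−k) over k:
  k=8: C(13,8)·0.70^8·0.30^5 = 0.180289
  k=9: C(13,9)·0.70^9·0.30^4 = 0.233708
  k=10: C(13,10)·0.70^10·0.30^3 = 0.218127
Total = 0.632124

0.6321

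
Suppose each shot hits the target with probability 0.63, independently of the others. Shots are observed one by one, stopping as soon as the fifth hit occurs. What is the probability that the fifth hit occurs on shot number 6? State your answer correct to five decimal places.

0.18360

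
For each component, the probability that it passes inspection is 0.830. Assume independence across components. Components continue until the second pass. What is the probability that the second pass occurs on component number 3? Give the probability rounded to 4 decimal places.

Y = trial on which the second success occurs; negative binomial, r=2, p=0.83.
P(Y=3) = C(2,1) · p^2 · (1−p)^1
= 2 · 0.6889 · 0.17 = 0.234226

0.2342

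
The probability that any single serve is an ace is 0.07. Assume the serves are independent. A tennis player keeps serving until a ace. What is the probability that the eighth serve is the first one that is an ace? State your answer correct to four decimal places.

Geometric (trials to first success), p = 0.07.
P(Y = 8) = (1−p)^7 · p = 0.6017 · 0.07 = 0.042119

0.0421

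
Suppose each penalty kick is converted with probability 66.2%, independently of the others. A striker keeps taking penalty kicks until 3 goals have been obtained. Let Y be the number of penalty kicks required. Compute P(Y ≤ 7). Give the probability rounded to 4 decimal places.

0.9520

Finishing within 7 penalty kicks ⇔ at least 3 successes in the first 7. With X ~ Binomial(7, 0.662), P(Y ≤ 7) = 1 − P(X ≤ 2).
  k=0: C(7,0)·0.662^0·0.338^7 = 0.000504
  k=1: C(7,1)·0.662^1·0.338^6 = 0.006910
  k=2: C(7,2)·0.662^2·0.338^5 = 0.040599
1 − 0.048013 = 0.951987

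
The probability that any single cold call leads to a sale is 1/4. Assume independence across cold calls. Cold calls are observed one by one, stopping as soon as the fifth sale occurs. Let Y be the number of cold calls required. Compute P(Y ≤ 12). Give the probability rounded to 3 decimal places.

0.158

Finishing within 12 cold calls ⇔ at least 5 successes in the first 12. With X ~ Binomial(12, 0.25), P(Y ≤ 12) = 1 − P(X ≤ 4).
  k=0: C(12,0)·0.25^0·0.75^12 = 0.03168
  k=1: C(12,1)·0.25^1·0.75^11 = 0.12671
  k=2: C(12,2)·0.25^2·0.75^10 = 0.23229
  k=3: C(12,3)·0.25^3·0.75^9 = 0.25810
  k=4: C(12,4)·0.25^4·0.75^8 = 0.19358
1 − 0.84236 = 0.15764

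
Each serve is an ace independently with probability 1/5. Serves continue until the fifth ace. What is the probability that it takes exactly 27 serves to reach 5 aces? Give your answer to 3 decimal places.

0.035

Y = trial on which the fifth success occurs; negative binomial, r=5, p=0.20.
P(Y=27) = C(26,4) · p^5 · (1−p)^22
= 14950 · 0.00032 · 0.0073787 = 0.03530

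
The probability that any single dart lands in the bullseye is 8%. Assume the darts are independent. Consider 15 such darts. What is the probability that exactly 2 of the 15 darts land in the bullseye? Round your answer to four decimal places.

0.2273

X ~ Binomial(n=15, p=0.08).
P(X=2) = C(15,2) · p^2 · (1−p)^13
= 105 · 0.0064 · 0.33825 = 0.227306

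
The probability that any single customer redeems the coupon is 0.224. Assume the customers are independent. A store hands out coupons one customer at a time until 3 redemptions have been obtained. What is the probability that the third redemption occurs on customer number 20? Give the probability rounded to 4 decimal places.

Y = trial on which the third success occurs; negative binomial, r=3, p=0.224.
P(Y=20) = C(19,2) · p^3 · (1−p)^17
= 171 · 0.011239 · 0.013417 = 0.025786

0.0258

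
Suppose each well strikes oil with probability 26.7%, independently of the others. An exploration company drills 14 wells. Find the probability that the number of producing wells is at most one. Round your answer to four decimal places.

0.0788

X ~ Binomial(14, 0.267); P(X ≤ 1) = Σ C(14,k) p^k (1−p)^(14−k) over k:
  k=0: C(14,0)·0.267^0·0.733^14 = 0.012926
  k=1: C(14,1)·0.267^1·0.733^13 = 0.065916
Total = 0.078842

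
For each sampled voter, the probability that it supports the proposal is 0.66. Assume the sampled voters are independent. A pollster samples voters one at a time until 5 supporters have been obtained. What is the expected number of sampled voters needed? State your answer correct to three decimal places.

7.576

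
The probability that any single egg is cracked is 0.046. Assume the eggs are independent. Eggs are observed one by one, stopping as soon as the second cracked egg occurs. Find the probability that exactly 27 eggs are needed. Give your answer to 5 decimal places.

0.01695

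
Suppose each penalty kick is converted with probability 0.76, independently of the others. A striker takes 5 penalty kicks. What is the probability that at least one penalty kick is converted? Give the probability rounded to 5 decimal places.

0.99920

P(at least one) = 1 − P(none) = 1 − (1 − 0.76)^5
= 1 − 0.0007963 = 0.9992037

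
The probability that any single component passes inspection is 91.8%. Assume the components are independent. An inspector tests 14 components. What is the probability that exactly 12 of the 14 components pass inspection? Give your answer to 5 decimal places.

0.21917

X ~ Binomial(n=14, p=0.918).
P(X=12) = C(14,12) · p^12 · (1−p)^2
= 91 · 0.35819 · 0.006724 = 0.2191701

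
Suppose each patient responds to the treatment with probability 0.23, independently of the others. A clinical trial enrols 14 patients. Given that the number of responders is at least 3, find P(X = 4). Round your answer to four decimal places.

0.3122

X ~ Binomial(14, 0.23). Want P(X=4 | X≥3) = P(X=4) / P(X≥3).
P(X=4) = C(14,4)·0.23^4·0.77^10 = 0.205236
P(X≥3) = 1 − 0.025756 − 0.107705 − 0.209115 = 0.657424
Ratio = 0.205236 / 0.657424 = 0.312181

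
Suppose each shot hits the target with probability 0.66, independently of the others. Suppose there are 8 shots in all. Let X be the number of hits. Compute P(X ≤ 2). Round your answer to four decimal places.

0.0218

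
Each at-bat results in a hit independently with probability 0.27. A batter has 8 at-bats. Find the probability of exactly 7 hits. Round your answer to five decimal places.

0.00061

X ~ Binomial(n=8, p=0.27).
P(X=7) = C(8,7) · p^7 · (1−p)^1
= 8 · 0.0001046 · 0.73 = 0.0006109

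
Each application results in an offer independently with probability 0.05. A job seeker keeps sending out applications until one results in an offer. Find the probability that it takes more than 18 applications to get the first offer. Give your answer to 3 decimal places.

Y = number of applications to the first success; geometric, p = 0.05.
P(Y > 18) = P(first 18 all fail) = (1−p)^18 = 0.39721

0.397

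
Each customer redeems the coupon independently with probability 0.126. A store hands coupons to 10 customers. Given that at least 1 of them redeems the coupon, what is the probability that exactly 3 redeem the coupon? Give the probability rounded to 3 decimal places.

X ~ Binomial(10, 0.126). Want P(X=3 | X≥1) = P(X=3) / P(X≥1).
P(X=3) = C(10,3)·0.126^3·0.874^7 = 0.09351
P(X≥1) = 1 − 0.26008 = 0.73992
Ratio = 0.09351 / 0.73992 = 0.12638

0.126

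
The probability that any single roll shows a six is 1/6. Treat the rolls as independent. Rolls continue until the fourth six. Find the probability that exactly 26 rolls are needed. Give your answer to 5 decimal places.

0.03215

Y = trial on which the fourth success occurs; negative binomial, r=4, p=0.166667.
P(Y=26) = C(25,3) · p^4 · (1−p)^22
= 2300 · 0.0007716 · 0.018114 = 0.0321466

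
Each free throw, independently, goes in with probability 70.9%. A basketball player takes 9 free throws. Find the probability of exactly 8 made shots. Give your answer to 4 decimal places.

0.1672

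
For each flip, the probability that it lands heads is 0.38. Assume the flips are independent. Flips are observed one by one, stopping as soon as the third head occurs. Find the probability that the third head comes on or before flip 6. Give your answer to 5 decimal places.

0.41427

Finishing within 6 flips ⇔ at least 3 successes in the first 6. With X ~ Binomial(6, 0.38), P(Y ≤ 6) = 1 − P(X ≤ 2).
  k=0: C(6,0)·0.38^0·0.62^6 = 0.0568002
  k=1: C(6,1)·0.38^1·0.62^5 = 0.2088783
  k=2: C(6,2)·0.38^2·0.62^4 = 0.3200554
1 − 0.5857340 = 0.4142660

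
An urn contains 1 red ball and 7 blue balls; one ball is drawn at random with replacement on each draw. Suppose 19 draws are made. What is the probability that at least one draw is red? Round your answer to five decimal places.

0.92090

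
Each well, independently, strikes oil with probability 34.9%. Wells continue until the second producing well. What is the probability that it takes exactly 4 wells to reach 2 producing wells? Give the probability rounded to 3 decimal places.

Y = trial on which the second success occurs; negative binomial, r=2, p=0.349.
P(Y=4) = C(3,1) · p^2 · (1−p)^2
= 3 · 0.1218 · 0.4238 = 0.15486

0.155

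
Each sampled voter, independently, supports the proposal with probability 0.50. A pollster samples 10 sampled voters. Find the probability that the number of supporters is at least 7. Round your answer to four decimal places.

0.1719

X ~ Binomial(10, 0.50); P(X ≥ 7) = Σ C(10,k) p^k (1−p)^(10−k) over k:
  k=7: C(10,7)·0.50^7·0.50^3 = 0.117188
  k=8: C(10,8)·0.50^8·0.50^2 = 0.043945
  k=9: C(10,9)·0.50^9·0.50^1 = 0.009766
  k=10: C(10,10)·0.50^10·0.50^0 = 0.000977
Total = 0.171875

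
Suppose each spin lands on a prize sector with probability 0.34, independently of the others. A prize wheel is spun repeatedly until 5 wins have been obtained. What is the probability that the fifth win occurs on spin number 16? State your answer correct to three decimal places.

0.064

Y = trial on which the fifth success occurs; negative binomial, r=5, p=0.34.
P(Y=16) = C(15,4) · p^5 · (1−p)^11
= 1365 · 0.0045435 · 0.010351 = 0.06420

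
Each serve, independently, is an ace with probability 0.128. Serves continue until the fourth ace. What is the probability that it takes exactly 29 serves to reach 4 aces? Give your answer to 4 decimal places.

Y = trial on which the fourth success occurs; negative binomial, r=4, p=0.128.
P(Y=29) = C(28,3) · p^4 · (1−p)^25
= 3276 · 0.00026844 · 0.032577 = 0.028648

0.0286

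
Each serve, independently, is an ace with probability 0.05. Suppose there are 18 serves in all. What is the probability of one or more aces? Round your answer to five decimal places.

P(at least one) = 1 − P(none) = 1 − (1 − 0.05)^18
= 1 − 0.3972143 = 0.6027857

0.60279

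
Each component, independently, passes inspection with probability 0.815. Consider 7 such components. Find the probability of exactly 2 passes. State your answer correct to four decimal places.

X ~ Binomial(n=7, p=0.815).
P(X=2) = C(7,2) · p^2 · (1−p)^5
= 21 · 0.66422 · 0.0002167 = 0.003023

0.0030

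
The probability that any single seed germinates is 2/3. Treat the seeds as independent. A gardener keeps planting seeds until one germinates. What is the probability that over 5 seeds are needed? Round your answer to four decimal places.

0.0041

Y = number of seeds to the first success; geometric, p = 0.666667.
P(Y > 5) = P(first 5 all fail) = (1−p)^5 = 0.004115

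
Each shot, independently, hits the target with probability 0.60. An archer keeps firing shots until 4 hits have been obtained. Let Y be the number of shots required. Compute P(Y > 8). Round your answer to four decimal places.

Needing more than 8 shots ⇔ fewer than 4 successes in the first 8. With X ~ Binomial(8, 0.60), P(Y > 8) = P(X ≤ 3).
  k=0: C(8,0)·0.60^0·0.40^8 = 0.000655
  k=1: C(8,1)·0.60^1·0.40^7 = 0.007864
  k=2: C(8,2)·0.60^2·0.40^6 = 0.041288
  k=3: C(8,3)·0.60^3·0.40^5 = 0.123863
P(X ≤ 3) = 0.173670

0.1737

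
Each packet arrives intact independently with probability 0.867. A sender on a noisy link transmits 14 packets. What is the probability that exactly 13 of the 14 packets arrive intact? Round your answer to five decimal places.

0.29122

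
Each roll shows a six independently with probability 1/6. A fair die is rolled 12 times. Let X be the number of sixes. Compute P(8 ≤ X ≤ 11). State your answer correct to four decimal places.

0.0002

X ~ Binomial(12, 0.166667); P(8 ≤ X ≤ 11) = Σ C(12,k) p^k (1−p)^(12−k) over k:
  k=8: C(12,8)·0.166667^8·0.833333^4 = 0.000142
  k=9: C(12,9)·0.166667^9·0.833333^3 = 0.000013
  k=10: C(12,10)·0.166667^10·0.833333^2 = 0.000001
  k=11: C(12,11)·0.166667^11·0.833333^1 = 0.000000
Total = 0.000156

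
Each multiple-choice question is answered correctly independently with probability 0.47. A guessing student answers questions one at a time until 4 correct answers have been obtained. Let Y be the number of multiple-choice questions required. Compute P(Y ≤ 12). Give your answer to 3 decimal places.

Finishing within 12 multiple-choice questions ⇔ at least 4 successes in the first 12. With X ~ Binomial(12, 0.47), P(Y ≤ 12) = 1 − P(X ≤ 3).
  k=0: C(12,0)·0.47^0·0.53^12 = 0.00049
  k=1: C(12,1)·0.47^1·0.53^11 = 0.00523
  k=2: C(12,2)·0.47^2·0.53^10 = 0.02550
  k=3: C(12,3)·0.47^3·0.53^9 = 0.07537
1 − 0.10659 = 0.89341

0.893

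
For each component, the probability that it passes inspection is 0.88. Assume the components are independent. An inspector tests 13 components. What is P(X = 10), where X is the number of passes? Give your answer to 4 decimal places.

0.1376

X ~ Binomial(n=13, p=0.88).
P(X=10) = C(13,10) · p^10 · (1−p)^3
= 286 · 0.2785 · 0.001728 = 0.137637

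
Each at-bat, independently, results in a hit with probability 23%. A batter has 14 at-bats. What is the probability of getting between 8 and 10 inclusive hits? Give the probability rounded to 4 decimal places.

0.0060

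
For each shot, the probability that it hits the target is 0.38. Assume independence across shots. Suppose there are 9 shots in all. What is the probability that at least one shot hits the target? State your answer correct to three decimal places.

0.986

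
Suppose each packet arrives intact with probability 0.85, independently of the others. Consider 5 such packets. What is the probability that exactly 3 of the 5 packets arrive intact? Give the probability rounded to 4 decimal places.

0.1382

X ~ Binomial(n=5, p=0.85).
P(X=3) = C(5,3) · p^3 · (1−p)^2
= 10 · 0.61413 · 0.0225 = 0.138178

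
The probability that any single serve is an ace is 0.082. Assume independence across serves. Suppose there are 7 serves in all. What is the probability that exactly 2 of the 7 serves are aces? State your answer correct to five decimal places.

X ~ Binomial(n=7, p=0.082).
P(X=2) = C(7,2) · p^2 · (1−p)^5
= 21 · 0.006724 · 0.65195 = 0.0920578

0.09206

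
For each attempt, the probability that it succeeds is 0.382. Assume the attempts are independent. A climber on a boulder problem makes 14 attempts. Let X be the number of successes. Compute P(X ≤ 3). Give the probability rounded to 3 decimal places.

X ~ Binomial(14, 0.382); P(X ≤ 3) = Σ C(14,k) p^k (1−p)^(14−k) over k:
  k=0: C(14,0)·0.382^0·0.618^14 = 0.00119
  k=1: C(14,1)·0.382^1·0.618^13 = 0.01026
  k=2: C(14,2)·0.382^2·0.618^12 = 0.04121
  k=3: C(14,3)·0.382^3·0.618^11 = 0.10190
Total = 0.15455

0.155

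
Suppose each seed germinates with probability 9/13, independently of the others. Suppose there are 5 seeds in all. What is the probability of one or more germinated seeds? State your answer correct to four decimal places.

0.9972

P(at least one) = 1 − P(none) = 1 − (1 − 0.692308)^5
= 1 − 0.002758 = 0.997242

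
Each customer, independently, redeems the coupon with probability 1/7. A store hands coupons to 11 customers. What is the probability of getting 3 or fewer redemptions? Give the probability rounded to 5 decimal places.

X ~ Binomial(11, 0.142857); P(X ≤ 3) = Σ C(11,k) p^k (1−p)^(11−k) over k:
  k=0: C(11,0)·0.142857^0·0.857143^11 = 0.1834786
  k=1: C(11,1)·0.142857^1·0.857143^10 = 0.3363774
  k=2: C(11,2)·0.142857^2·0.857143^9 = 0.2803145
  k=3: C(11,3)·0.142857^3·0.857143^8 = 0.1401572
Total = 0.9403276

0.94033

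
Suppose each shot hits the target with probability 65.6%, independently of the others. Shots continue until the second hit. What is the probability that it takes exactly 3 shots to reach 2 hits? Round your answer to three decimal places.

0.296

Y = trial on which the second success occurs; negative binomial, r=2, p=0.656.
P(Y=3) = C(2,1) · p^2 · (1−p)^1
= 2 · 0.43034 · 0.344 = 0.29607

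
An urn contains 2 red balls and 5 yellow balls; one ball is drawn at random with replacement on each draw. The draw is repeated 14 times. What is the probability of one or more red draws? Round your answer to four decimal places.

0.9910

P(at least one) = 1 − P(none) = 1 − (1 − 0.285714)^14
= 1 − 0.008999 = 0.991001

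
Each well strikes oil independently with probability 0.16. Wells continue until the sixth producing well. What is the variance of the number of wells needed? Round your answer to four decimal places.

196.8750

Y = total wells until the sixth success; negative binomial with r=6, p=0.16.
Var(Y) = r(1−p)/p² = 6·0.84 / 0.16² = 196.875000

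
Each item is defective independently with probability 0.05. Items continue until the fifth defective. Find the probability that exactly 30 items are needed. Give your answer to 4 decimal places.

0.0021

Y = trial on which the fifth success occurs; negative binomial, r=5, p=0.05.
P(Y=30) = C(29,4) · p^5 · (1−p)^25
= 23751 · 3.125e-07 · 0.27739 = 0.002059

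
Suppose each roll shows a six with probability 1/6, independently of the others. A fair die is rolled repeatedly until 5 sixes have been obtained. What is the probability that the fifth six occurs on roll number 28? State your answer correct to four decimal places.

0.0341

Y = trial on which the fifth success occurs; negative binomial, r=5, p=0.166667.
P(Y=28) = C(27,4) · p^5 · (1−p)^23
= 17550 · 0.0001286 · 0.015095 = 0.034068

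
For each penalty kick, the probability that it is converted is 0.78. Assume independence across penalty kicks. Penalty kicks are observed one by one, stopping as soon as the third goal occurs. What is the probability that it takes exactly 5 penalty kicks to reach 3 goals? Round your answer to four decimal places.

0.1378

Y = trial on which the third success occurs; negative binomial, r=3, p=0.78.
P(Y=5) = C(4,2) · p^3 · (1−p)^2
= 6 · 0.47455 · 0.0484 = 0.137810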